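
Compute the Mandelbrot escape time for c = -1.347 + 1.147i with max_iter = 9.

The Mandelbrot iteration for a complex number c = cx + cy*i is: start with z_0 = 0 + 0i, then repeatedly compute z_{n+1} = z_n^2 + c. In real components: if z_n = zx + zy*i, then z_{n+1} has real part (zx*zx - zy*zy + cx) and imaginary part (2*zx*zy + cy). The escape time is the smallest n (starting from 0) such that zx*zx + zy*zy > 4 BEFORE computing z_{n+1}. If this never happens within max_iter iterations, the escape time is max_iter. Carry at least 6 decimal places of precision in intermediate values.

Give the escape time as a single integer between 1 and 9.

z_0 = 0 + 0i, c = -1.3470 + 1.1470i
Iter 1: z = -1.3470 + 1.1470i, |z|^2 = 3.1300
Iter 2: z = -0.8482 + -1.9430i, |z|^2 = 4.4948
Escaped at iteration 2

Answer: 2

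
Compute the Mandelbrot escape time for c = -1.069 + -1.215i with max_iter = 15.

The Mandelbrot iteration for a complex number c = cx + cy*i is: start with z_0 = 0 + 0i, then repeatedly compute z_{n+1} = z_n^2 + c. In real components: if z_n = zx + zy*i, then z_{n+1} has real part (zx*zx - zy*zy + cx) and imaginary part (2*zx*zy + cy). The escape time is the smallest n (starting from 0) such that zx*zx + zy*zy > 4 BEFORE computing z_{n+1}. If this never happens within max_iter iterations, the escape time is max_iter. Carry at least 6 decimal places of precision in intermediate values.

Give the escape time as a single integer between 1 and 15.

z_0 = 0 + 0i, c = -1.0690 + -1.2150i
Iter 1: z = -1.0690 + -1.2150i, |z|^2 = 2.6190
Iter 2: z = -1.4025 + 1.3827i, |z|^2 = 3.8787
Iter 3: z = -1.0139 + -5.0933i, |z|^2 = 26.9695
Escaped at iteration 3

Answer: 3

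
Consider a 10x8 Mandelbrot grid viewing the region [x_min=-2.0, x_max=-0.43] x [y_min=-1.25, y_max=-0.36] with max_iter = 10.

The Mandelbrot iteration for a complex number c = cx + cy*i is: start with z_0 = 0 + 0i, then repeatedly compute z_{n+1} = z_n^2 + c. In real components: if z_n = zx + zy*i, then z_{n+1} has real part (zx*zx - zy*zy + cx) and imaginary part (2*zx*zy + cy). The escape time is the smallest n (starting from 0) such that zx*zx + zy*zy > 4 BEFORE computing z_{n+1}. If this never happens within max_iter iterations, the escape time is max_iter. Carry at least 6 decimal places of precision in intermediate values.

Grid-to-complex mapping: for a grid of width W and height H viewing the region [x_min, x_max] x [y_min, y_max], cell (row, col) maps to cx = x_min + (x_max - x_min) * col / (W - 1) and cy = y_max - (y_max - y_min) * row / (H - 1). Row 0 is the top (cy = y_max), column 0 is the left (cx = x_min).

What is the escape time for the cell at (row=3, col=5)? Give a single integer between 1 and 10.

Answer: 3

Derivation:
z_0 = 0 + 0i, c = -1.1278 + -0.7414i
Iter 1: z = -1.1278 + -0.7414i, |z|^2 = 1.8216
Iter 2: z = -0.4056 + 0.9309i, |z|^2 = 1.0311
Iter 3: z = -1.8298 + -1.4966i, |z|^2 = 5.5881
Escaped at iteration 3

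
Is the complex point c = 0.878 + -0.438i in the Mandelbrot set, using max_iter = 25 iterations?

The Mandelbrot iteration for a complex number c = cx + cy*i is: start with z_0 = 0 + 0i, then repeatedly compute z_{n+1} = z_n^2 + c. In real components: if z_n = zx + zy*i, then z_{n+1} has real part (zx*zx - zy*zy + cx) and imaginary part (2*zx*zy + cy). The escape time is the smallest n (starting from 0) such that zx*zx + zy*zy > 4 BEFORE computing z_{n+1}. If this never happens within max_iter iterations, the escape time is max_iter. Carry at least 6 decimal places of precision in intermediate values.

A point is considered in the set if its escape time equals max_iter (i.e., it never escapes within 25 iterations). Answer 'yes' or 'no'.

z_0 = 0 + 0i, c = 0.8780 + -0.4380i
Iter 1: z = 0.8780 + -0.4380i, |z|^2 = 0.9627
Iter 2: z = 1.4570 + -1.2071i, |z|^2 = 3.5801
Iter 3: z = 1.5438 + -3.9557i, |z|^2 = 18.0306
Escaped at iteration 3

Answer: no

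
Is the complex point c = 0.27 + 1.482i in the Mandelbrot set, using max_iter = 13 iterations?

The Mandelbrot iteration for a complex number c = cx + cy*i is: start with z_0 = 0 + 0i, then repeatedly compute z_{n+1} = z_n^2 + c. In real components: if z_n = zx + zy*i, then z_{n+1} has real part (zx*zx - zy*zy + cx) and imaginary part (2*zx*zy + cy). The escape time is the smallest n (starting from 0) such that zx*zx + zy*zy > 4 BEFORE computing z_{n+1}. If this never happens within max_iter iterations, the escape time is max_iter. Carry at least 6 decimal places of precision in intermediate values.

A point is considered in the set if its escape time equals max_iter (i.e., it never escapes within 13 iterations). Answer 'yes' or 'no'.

z_0 = 0 + 0i, c = 0.2700 + 1.4820i
Iter 1: z = 0.2700 + 1.4820i, |z|^2 = 2.2692
Iter 2: z = -1.8534 + 2.2823i, |z|^2 = 8.6440
Escaped at iteration 2

Answer: no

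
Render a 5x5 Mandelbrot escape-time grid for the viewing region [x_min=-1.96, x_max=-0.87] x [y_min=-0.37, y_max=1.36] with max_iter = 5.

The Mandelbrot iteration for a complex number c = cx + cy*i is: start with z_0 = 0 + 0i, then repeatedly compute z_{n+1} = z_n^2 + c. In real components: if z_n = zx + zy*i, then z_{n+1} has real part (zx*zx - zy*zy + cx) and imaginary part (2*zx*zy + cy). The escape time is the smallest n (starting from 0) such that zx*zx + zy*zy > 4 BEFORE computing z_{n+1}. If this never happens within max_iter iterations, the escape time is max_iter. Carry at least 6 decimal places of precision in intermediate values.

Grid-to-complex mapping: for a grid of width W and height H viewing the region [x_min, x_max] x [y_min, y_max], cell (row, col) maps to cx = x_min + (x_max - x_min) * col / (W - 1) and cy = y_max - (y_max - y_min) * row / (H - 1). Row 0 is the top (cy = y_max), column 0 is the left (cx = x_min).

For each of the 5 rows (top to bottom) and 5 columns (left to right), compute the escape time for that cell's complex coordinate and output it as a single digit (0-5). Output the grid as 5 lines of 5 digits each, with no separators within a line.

Answer: 11222
12333
13355
55555
23555

Derivation:
(row=0, col=0): c = -1.9600 + 1.3600i → escape time 1
(row=0, col=1): c = -1.6875 + 1.3600i → escape time 1
(row=0, col=2): c = -1.4150 + 1.3600i → escape time 2
(row=0, col=3): c = -1.1425 + 1.3600i → escape time 2
(row=0, col=4): c = -0.8700 + 1.3600i → escape time 2
(row=1, col=0): c = -1.9600 + 0.9275i → escape time 1
(row=1, col=1): c = -1.6875 + 0.9275i → escape time 2
(row=1, col=2): c = -1.4150 + 0.9275i → escape time 3
(row=1, col=3): c = -1.1425 + 0.9275i → escape time 3
(row=1, col=4): c = -0.8700 + 0.9275i → escape time 3
(row=2, col=0): c = -1.9600 + 0.4950i → escape time 1
(row=2, col=1): c = -1.6875 + 0.4950i → escape time 3
(row=2, col=2): c = -1.4150 + 0.4950i → escape time 3
(row=2, col=3): c = -1.1425 + 0.4950i → escape time 5
(row=2, col=4): c = -0.8700 + 0.4950i → escape time 5
(row=3, col=0): c = -1.9600 + 0.0625i → escape time 5
(row=3, col=1): c = -1.6875 + 0.0625i → escape time 5
(row=3, col=2): c = -1.4150 + 0.0625i → escape time 5
(row=3, col=3): c = -1.1425 + 0.0625i → escape time 5
(row=3, col=4): c = -0.8700 + 0.0625i → escape time 5
(row=4, col=0): c = -1.9600 + -0.3700i → escape time 2
(row=4, col=1): c = -1.6875 + -0.3700i → escape time 3
(row=4, col=2): c = -1.4150 + -0.3700i → escape time 5
(row=4, col=3): c = -1.1425 + -0.3700i → escape time 5
(row=4, col=4): c = -0.8700 + -0.3700i → escape time 5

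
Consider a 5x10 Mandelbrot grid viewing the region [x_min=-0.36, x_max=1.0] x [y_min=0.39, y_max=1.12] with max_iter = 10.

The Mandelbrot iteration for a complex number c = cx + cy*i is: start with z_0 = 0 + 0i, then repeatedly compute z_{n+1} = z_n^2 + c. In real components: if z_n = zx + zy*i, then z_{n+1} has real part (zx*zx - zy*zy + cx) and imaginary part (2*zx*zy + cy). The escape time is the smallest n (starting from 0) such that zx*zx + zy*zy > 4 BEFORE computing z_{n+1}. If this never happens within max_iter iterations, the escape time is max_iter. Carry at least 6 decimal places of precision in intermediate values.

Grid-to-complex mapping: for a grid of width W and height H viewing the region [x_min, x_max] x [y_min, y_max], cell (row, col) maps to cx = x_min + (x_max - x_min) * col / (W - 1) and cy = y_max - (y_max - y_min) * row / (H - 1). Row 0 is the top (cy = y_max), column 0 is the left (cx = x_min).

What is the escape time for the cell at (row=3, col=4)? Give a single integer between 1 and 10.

Answer: 2

Derivation:
z_0 = 0 + 0i, c = 1.0000 + 0.8767i
Iter 1: z = 1.0000 + 0.8767i, |z|^2 = 1.7685
Iter 2: z = 1.2315 + 2.6300i, |z|^2 = 8.4334
Escaped at iteration 2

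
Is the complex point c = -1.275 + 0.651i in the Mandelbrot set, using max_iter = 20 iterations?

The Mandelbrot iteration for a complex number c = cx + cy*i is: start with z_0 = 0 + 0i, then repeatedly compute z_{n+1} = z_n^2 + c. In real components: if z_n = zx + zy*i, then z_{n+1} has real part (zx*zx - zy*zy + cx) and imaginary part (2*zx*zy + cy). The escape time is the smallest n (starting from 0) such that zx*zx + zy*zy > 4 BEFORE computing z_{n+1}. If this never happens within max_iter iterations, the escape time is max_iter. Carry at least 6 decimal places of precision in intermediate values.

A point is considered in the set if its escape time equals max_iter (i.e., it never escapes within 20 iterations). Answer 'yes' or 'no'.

z_0 = 0 + 0i, c = -1.2750 + 0.6510i
Iter 1: z = -1.2750 + 0.6510i, |z|^2 = 2.0494
Iter 2: z = -0.0732 + -1.0091i, |z|^2 = 1.0235
Iter 3: z = -2.2878 + 0.7987i, |z|^2 = 5.8720
Escaped at iteration 3

Answer: no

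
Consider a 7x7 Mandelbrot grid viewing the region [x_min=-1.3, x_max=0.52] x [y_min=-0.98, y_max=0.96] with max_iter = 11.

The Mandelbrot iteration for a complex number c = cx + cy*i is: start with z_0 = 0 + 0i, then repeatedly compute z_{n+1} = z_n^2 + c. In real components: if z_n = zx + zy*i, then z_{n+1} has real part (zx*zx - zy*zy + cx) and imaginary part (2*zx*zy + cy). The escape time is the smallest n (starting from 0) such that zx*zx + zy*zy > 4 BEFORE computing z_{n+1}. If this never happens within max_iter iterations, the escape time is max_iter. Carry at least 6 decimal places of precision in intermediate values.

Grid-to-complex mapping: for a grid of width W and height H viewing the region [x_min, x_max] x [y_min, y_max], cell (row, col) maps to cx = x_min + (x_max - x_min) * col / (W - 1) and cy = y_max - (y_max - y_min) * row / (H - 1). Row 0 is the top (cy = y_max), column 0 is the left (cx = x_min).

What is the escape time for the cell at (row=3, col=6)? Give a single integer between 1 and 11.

z_0 = 0 + 0i, c = 0.5200 + -0.0100i
Iter 1: z = 0.5200 + -0.0100i, |z|^2 = 0.2705
Iter 2: z = 0.7903 + -0.0204i, |z|^2 = 0.6250
Iter 3: z = 1.1442 + -0.0422i, |z|^2 = 1.3109
Iter 4: z = 1.8273 + -0.1067i, |z|^2 = 3.3505
Iter 5: z = 3.8477 + -0.3998i, |z|^2 = 14.9646
Escaped at iteration 5

Answer: 5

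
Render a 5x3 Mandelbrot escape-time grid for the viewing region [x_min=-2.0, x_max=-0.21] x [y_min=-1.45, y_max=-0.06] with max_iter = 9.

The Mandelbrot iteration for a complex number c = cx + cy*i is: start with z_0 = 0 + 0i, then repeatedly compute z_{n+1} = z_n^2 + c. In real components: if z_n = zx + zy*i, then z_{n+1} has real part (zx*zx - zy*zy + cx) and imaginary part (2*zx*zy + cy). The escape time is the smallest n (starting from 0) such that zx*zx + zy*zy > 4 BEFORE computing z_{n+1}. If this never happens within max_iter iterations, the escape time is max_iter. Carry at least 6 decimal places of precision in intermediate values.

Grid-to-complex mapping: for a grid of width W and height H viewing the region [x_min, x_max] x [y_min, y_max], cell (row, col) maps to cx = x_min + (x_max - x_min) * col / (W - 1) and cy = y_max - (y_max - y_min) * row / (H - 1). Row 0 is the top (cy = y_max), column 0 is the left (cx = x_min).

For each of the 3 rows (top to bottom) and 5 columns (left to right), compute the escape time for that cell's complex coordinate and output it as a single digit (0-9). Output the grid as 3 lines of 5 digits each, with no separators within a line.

Answer: 17999
13349
11222

Derivation:
(row=0, col=0): c = -2.0000 + -0.0600i → escape time 1
(row=0, col=1): c = -1.5525 + -0.0600i → escape time 7
(row=0, col=2): c = -1.1050 + -0.0600i → escape time 9
(row=0, col=3): c = -0.6575 + -0.0600i → escape time 9
(row=0, col=4): c = -0.2100 + -0.0600i → escape time 9
(row=1, col=0): c = -2.0000 + -0.7550i → escape time 1
(row=1, col=1): c = -1.5525 + -0.7550i → escape time 3
(row=1, col=2): c = -1.1050 + -0.7550i → escape time 3
(row=1, col=3): c = -0.6575 + -0.7550i → escape time 4
(row=1, col=4): c = -0.2100 + -0.7550i → escape time 9
(row=2, col=0): c = -2.0000 + -1.4500i → escape time 1
(row=2, col=1): c = -1.5525 + -1.4500i → escape time 1
(row=2, col=2): c = -1.1050 + -1.4500i → escape time 2
(row=2, col=3): c = -0.6575 + -1.4500i → escape time 2
(row=2, col=4): c = -0.2100 + -1.4500i → escape time 2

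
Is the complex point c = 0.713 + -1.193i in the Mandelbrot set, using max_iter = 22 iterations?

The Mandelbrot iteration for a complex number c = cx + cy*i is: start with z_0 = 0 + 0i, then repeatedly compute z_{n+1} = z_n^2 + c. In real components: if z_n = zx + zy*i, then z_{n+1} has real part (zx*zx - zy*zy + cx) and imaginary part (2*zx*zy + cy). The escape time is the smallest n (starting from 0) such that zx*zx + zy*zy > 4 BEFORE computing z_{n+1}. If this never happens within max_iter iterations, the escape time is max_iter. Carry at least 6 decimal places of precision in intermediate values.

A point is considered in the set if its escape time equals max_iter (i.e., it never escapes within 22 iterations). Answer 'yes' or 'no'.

Answer: no

Derivation:
z_0 = 0 + 0i, c = 0.7130 + -1.1930i
Iter 1: z = 0.7130 + -1.1930i, |z|^2 = 1.9316
Iter 2: z = -0.2019 + -2.8942i, |z|^2 = 8.4173
Escaped at iteration 2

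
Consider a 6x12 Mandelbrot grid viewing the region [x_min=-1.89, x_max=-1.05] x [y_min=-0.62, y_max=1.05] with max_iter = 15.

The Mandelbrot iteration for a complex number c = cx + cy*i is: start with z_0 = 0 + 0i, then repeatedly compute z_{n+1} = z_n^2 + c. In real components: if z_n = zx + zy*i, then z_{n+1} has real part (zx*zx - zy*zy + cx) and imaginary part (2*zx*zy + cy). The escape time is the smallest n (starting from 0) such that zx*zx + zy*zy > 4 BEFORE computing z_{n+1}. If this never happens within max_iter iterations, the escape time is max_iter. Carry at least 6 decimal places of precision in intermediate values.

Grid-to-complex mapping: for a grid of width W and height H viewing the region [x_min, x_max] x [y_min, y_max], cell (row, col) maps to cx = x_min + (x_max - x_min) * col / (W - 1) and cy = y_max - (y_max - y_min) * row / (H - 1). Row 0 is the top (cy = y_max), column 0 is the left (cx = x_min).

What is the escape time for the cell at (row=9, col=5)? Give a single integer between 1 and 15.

Answer: 13

Derivation:
z_0 = 0 + 0i, c = -1.0500 + -0.3164i
Iter 1: z = -1.0500 + -0.3164i, |z|^2 = 1.2026
Iter 2: z = -0.0476 + 0.3480i, |z|^2 = 0.1234
Iter 3: z = -1.1688 + -0.3495i, |z|^2 = 1.4883
Iter 4: z = 0.1940 + 0.5006i, |z|^2 = 0.2883
Iter 5: z = -1.2630 + -0.1221i, |z|^2 = 1.6100
Iter 6: z = 0.5302 + -0.0080i, |z|^2 = 0.2811
Iter 7: z = -0.7690 + -0.3249i, |z|^2 = 0.6969
Iter 8: z = -0.5642 + 0.1832i, |z|^2 = 0.3519
Iter 9: z = -0.7653 + -0.5231i, |z|^2 = 0.8593
Iter 10: z = -0.7380 + 0.4843i, |z|^2 = 0.7793
Iter 11: z = -0.7398 + -1.0313i, |z|^2 = 1.6109
Iter 12: z = -1.5661 + 1.2096i, |z|^2 = 3.9158
Iter 13: z = -0.0604 + -4.1051i, |z|^2 = 16.8553
Escaped at iteration 13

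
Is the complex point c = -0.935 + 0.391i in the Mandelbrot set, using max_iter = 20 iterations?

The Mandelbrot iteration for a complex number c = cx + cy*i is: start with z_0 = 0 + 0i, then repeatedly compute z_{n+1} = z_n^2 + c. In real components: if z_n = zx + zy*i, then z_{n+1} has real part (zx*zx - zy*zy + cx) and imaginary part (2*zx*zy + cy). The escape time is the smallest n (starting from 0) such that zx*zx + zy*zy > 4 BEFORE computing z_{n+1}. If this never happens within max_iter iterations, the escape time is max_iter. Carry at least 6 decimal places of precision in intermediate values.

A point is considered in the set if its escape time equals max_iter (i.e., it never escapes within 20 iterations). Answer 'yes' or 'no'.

Answer: no

Derivation:
z_0 = 0 + 0i, c = -0.9350 + 0.3910i
Iter 1: z = -0.9350 + 0.3910i, |z|^2 = 1.0271
Iter 2: z = -0.2137 + -0.3402i, |z|^2 = 0.1614
Iter 3: z = -1.0051 + 0.5364i, |z|^2 = 1.2978
Iter 4: z = -0.2125 + -0.6872i, |z|^2 = 0.5173
Iter 5: z = -1.3620 + 0.6831i, |z|^2 = 2.3217
Iter 6: z = 0.4535 + -1.4697i, |z|^2 = 2.3657
Iter 7: z = -2.8894 + -0.9420i, |z|^2 = 9.2358
Escaped at iteration 7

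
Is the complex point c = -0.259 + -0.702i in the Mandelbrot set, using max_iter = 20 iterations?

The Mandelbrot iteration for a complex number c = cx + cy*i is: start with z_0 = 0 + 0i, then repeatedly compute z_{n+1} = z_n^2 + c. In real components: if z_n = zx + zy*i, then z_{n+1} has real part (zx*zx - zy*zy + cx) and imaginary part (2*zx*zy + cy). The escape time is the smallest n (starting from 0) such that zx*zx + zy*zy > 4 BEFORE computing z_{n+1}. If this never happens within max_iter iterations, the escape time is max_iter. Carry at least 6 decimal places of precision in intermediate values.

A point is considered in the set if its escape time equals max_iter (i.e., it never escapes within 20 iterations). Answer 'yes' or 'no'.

Answer: no

Derivation:
z_0 = 0 + 0i, c = -0.2590 + -0.7020i
Iter 1: z = -0.2590 + -0.7020i, |z|^2 = 0.5599
Iter 2: z = -0.6847 + -0.3384i, |z|^2 = 0.5833
Iter 3: z = 0.0954 + -0.2386i, |z|^2 = 0.0660
Iter 4: z = -0.3069 + -0.7475i, |z|^2 = 0.6529
Iter 5: z = -0.7236 + -0.2433i, |z|^2 = 0.5828
Iter 6: z = 0.2054 + -0.3500i, |z|^2 = 0.1647
Iter 7: z = -0.3393 + -0.8458i, |z|^2 = 0.8305
Iter 8: z = -0.8593 + -0.1281i, |z|^2 = 0.7547
Iter 9: z = 0.4629 + -0.4818i, |z|^2 = 0.4465
Iter 10: z = -0.2769 + -1.1481i, |z|^2 = 1.3948
Iter 11: z = -1.5005 + -0.0662i, |z|^2 = 2.2560
Iter 12: z = 1.9882 + -0.5033i, |z|^2 = 4.2062
Escaped at iteration 12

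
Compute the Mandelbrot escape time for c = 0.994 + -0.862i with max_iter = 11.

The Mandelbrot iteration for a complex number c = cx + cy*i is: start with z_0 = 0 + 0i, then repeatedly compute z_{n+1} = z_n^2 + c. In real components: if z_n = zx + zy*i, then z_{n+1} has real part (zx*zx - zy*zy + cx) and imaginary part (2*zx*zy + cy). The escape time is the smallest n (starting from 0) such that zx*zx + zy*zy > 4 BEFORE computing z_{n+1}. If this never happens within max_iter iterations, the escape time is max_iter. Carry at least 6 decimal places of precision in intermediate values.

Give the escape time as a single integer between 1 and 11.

z_0 = 0 + 0i, c = 0.9940 + -0.8620i
Iter 1: z = 0.9940 + -0.8620i, |z|^2 = 1.7311
Iter 2: z = 1.2390 + -2.5757i, |z|^2 = 8.1691
Escaped at iteration 2

Answer: 2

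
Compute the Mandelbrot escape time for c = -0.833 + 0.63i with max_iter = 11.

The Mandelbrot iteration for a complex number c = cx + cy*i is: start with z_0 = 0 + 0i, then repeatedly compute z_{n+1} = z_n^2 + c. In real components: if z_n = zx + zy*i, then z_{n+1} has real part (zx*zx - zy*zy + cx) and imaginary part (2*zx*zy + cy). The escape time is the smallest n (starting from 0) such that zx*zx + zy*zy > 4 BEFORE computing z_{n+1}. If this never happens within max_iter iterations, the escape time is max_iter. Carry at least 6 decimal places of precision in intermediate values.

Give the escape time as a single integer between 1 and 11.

z_0 = 0 + 0i, c = -0.8330 + 0.6300i
Iter 1: z = -0.8330 + 0.6300i, |z|^2 = 1.0908
Iter 2: z = -0.5360 + -0.4196i, |z|^2 = 0.4634
Iter 3: z = -0.7217 + 1.0798i, |z|^2 = 1.6869
Iter 4: z = -1.4781 + -0.9287i, |z|^2 = 3.0471
Iter 5: z = 0.4892 + 3.3752i, |z|^2 = 11.6316
Escaped at iteration 5

Answer: 5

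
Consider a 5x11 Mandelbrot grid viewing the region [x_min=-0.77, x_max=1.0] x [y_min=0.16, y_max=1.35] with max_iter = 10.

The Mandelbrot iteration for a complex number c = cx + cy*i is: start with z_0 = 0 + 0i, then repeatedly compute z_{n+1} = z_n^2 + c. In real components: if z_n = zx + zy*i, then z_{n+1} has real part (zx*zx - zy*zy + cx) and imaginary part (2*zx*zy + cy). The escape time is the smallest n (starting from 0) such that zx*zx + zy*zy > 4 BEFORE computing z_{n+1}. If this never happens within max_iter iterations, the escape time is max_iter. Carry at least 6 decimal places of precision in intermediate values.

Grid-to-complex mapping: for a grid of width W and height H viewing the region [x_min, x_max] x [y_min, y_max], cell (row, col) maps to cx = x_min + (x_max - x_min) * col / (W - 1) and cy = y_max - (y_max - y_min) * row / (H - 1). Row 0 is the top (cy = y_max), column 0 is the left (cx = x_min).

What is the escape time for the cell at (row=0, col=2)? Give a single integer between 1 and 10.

z_0 = 0 + 0i, c = 0.1150 + 1.3500i
Iter 1: z = 0.1150 + 1.3500i, |z|^2 = 1.8357
Iter 2: z = -1.6943 + 1.6605i, |z|^2 = 5.6278
Escaped at iteration 2

Answer: 2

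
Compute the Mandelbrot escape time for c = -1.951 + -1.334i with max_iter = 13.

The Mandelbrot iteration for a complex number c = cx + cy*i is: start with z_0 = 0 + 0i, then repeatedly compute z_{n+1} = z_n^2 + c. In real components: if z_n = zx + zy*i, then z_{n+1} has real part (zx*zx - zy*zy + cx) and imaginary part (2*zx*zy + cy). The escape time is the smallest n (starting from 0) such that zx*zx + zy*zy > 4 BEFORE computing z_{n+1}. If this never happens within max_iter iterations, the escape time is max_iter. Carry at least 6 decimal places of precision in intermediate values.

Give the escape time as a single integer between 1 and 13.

z_0 = 0 + 0i, c = -1.9510 + -1.3340i
Iter 1: z = -1.9510 + -1.3340i, |z|^2 = 5.5860
Escaped at iteration 1

Answer: 1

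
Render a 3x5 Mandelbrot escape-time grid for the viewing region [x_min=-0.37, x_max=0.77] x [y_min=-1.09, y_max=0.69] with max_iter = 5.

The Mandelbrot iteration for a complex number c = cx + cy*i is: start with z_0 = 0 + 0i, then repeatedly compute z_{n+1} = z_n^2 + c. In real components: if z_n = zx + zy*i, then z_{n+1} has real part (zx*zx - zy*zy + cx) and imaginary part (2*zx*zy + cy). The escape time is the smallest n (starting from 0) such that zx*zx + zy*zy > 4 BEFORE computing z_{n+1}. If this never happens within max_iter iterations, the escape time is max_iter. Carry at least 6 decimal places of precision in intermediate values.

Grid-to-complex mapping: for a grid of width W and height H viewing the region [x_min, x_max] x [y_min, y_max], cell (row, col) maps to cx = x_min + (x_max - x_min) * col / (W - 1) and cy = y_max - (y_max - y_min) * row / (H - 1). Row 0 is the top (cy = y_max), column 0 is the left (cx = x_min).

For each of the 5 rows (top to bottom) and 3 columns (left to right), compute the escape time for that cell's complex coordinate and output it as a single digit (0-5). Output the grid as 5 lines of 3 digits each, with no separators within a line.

(row=0, col=0): c = -0.3700 + 0.6900i → escape time 5
(row=0, col=1): c = 0.2000 + 0.6900i → escape time 5
(row=0, col=2): c = 0.7700 + 0.6900i → escape time 3
(row=1, col=0): c = -0.3700 + 0.2450i → escape time 5
(row=1, col=1): c = 0.2000 + 0.2450i → escape time 5
(row=1, col=2): c = 0.7700 + 0.2450i → escape time 3
(row=2, col=0): c = -0.3700 + -0.2000i → escape time 5
(row=2, col=1): c = 0.2000 + -0.2000i → escape time 5
(row=2, col=2): c = 0.7700 + -0.2000i → escape time 3
(row=3, col=0): c = -0.3700 + -0.6450i → escape time 5
(row=3, col=1): c = 0.2000 + -0.6450i → escape time 5
(row=3, col=2): c = 0.7700 + -0.6450i → escape time 3
(row=4, col=0): c = -0.3700 + -1.0900i → escape time 4
(row=4, col=1): c = 0.2000 + -1.0900i → escape time 3
(row=4, col=2): c = 0.7700 + -1.0900i → escape time 2

Answer: 553
553
553
553
432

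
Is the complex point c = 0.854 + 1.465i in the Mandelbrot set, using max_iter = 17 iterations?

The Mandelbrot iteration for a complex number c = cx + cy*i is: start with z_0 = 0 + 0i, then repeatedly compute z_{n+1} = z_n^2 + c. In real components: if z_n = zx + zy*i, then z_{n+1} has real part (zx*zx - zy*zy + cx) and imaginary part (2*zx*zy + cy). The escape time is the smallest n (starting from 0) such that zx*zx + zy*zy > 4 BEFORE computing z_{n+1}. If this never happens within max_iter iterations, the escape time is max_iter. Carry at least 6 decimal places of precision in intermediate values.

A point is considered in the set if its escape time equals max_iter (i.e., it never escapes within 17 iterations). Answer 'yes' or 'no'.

Answer: no

Derivation:
z_0 = 0 + 0i, c = 0.8540 + 1.4650i
Iter 1: z = 0.8540 + 1.4650i, |z|^2 = 2.8755
Iter 2: z = -0.5629 + 3.9672i, |z|^2 = 16.0557
Escaped at iteration 2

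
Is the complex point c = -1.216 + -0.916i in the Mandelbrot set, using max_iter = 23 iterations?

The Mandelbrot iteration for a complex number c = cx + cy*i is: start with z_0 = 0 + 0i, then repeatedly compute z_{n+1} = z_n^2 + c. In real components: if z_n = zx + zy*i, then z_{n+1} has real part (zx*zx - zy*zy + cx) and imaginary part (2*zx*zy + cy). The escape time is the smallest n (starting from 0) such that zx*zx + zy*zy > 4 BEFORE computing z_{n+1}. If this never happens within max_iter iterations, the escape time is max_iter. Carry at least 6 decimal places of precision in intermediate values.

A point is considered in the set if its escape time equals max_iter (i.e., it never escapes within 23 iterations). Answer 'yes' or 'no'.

z_0 = 0 + 0i, c = -1.2160 + -0.9160i
Iter 1: z = -1.2160 + -0.9160i, |z|^2 = 2.3177
Iter 2: z = -0.5764 + 1.3117i, |z|^2 = 2.0528
Iter 3: z = -2.6044 + -2.4281i, |z|^2 = 12.6785
Escaped at iteration 3

Answer: no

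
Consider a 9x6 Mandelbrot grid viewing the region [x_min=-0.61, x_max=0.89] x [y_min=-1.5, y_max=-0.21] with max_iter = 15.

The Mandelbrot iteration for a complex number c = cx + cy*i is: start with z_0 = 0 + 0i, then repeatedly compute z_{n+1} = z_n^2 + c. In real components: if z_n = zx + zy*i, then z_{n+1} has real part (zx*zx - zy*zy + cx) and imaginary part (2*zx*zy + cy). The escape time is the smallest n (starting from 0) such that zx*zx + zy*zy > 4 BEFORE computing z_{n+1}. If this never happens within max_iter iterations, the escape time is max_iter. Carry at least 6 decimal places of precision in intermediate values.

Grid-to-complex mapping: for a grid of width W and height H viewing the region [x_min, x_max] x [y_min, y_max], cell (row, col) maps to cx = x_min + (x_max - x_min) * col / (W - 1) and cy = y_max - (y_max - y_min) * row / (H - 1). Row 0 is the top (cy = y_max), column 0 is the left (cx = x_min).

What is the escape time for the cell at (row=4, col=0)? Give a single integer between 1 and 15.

Answer: 3

Derivation:
z_0 = 0 + 0i, c = -0.6100 + -1.2420i
Iter 1: z = -0.6100 + -1.2420i, |z|^2 = 1.9147
Iter 2: z = -1.7805 + 0.2732i, |z|^2 = 3.2447
Iter 3: z = 2.4854 + -2.2150i, |z|^2 = 11.0833
Escaped at iteration 3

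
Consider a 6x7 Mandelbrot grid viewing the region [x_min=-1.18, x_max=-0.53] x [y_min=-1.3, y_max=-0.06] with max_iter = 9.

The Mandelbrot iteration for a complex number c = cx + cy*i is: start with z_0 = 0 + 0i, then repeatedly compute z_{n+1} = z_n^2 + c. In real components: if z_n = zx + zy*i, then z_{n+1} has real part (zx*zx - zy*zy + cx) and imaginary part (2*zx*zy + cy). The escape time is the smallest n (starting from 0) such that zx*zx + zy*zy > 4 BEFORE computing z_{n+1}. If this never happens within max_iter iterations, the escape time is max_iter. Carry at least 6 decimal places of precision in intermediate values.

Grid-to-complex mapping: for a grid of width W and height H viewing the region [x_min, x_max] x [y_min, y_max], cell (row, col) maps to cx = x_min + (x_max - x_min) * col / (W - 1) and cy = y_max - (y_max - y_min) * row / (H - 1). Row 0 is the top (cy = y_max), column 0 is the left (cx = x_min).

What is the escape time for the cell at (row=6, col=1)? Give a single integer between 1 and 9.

z_0 = 0 + 0i, c = -1.0500 + -1.3000i
Iter 1: z = -1.0500 + -1.3000i, |z|^2 = 2.7925
Iter 2: z = -1.6375 + 1.4300i, |z|^2 = 4.7263
Escaped at iteration 2

Answer: 2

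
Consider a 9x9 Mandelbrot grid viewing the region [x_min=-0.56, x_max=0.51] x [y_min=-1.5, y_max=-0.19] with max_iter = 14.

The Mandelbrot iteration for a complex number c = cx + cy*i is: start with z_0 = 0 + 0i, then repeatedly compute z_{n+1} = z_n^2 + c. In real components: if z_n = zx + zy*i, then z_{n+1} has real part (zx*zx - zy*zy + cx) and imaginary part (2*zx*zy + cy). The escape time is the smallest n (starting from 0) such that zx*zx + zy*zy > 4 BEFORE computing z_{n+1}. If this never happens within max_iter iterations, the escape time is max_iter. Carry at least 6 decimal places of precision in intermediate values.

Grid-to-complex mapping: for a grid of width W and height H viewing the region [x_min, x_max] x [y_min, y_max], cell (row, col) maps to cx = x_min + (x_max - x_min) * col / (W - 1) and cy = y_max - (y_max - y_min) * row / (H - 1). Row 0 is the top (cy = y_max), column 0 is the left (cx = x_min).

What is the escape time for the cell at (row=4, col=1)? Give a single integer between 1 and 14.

Answer: 5

Derivation:
z_0 = 0 + 0i, c = -0.4263 + -0.8450i
Iter 1: z = -0.4263 + -0.8450i, |z|^2 = 0.8957
Iter 2: z = -0.9586 + -0.1246i, |z|^2 = 0.9344
Iter 3: z = 0.4771 + -0.6060i, |z|^2 = 0.5949
Iter 4: z = -0.5659 + -1.4233i, |z|^2 = 2.3460
Iter 5: z = -2.1318 + 0.7659i, |z|^2 = 5.1310
Escaped at iteration 5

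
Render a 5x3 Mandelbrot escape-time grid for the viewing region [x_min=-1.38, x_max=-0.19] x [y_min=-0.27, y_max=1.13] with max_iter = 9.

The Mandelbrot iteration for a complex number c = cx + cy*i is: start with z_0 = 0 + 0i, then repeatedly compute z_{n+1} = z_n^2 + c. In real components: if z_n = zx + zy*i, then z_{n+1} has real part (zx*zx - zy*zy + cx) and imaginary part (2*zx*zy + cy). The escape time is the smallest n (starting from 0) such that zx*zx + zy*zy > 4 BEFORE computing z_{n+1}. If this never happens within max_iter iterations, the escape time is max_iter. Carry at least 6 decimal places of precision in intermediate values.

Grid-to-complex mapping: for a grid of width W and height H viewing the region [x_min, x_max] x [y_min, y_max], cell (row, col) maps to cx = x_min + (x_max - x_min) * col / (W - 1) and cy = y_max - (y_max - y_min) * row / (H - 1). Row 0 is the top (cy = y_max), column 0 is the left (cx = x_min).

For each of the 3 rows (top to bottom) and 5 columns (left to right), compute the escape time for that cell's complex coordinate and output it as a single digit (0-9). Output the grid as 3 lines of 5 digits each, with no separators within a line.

(row=0, col=0): c = -1.3800 + 1.1300i → escape time 2
(row=0, col=1): c = -1.0825 + 1.1300i → escape time 3
(row=0, col=2): c = -0.7850 + 1.1300i → escape time 3
(row=0, col=3): c = -0.4875 + 1.1300i → escape time 3
(row=0, col=4): c = -0.1900 + 1.1300i → escape time 6
(row=1, col=0): c = -1.3800 + 0.4300i → escape time 4
(row=1, col=1): c = -1.0825 + 0.4300i → escape time 6
(row=1, col=2): c = -0.7850 + 0.4300i → escape time 7
(row=1, col=3): c = -0.4875 + 0.4300i → escape time 9
(row=1, col=4): c = -0.1900 + 0.4300i → escape time 9
(row=2, col=0): c = -1.3800 + -0.2700i → escape time 6
(row=2, col=1): c = -1.0825 + -0.2700i → escape time 9
(row=2, col=2): c = -0.7850 + -0.2700i → escape time 9
(row=2, col=3): c = -0.4875 + -0.2700i → escape time 9
(row=2, col=4): c = -0.1900 + -0.2700i → escape time 9

Answer: 23336
46799
69999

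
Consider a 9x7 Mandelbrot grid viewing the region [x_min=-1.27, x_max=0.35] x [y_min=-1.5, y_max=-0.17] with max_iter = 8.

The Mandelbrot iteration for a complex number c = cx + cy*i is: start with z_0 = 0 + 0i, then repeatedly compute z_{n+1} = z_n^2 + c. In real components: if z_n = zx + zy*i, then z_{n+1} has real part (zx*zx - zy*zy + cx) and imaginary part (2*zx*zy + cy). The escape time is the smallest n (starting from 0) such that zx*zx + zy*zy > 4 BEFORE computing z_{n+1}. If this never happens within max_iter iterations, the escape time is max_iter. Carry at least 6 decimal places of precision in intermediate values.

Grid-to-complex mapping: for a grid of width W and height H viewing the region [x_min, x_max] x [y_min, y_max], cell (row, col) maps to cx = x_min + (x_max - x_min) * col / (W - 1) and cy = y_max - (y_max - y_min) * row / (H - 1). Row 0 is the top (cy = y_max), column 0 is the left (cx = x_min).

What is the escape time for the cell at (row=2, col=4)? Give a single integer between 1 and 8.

z_0 = 0 + 0i, c = -0.4600 + -0.6133i
Iter 1: z = -0.4600 + -0.6133i, |z|^2 = 0.5878
Iter 2: z = -0.6246 + -0.0491i, |z|^2 = 0.3925
Iter 3: z = -0.0723 + -0.5520i, |z|^2 = 0.3100
Iter 4: z = -0.7595 + -0.5335i, |z|^2 = 0.8615
Iter 5: z = -0.1677 + 0.1971i, |z|^2 = 0.0670
Iter 6: z = -0.4707 + -0.6794i, |z|^2 = 0.6832
Iter 7: z = -0.7001 + 0.0263i, |z|^2 = 0.4908

Answer: 8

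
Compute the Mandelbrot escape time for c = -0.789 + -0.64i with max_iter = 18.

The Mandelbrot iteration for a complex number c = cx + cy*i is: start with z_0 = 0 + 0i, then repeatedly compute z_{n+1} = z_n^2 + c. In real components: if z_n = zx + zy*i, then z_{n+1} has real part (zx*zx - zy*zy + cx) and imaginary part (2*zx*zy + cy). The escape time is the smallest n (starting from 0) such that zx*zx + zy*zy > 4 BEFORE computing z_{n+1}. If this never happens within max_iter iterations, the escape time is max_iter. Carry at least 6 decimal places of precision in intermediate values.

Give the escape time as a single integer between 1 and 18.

Answer: 5

Derivation:
z_0 = 0 + 0i, c = -0.7890 + -0.6400i
Iter 1: z = -0.7890 + -0.6400i, |z|^2 = 1.0321
Iter 2: z = -0.5761 + 0.3699i, |z|^2 = 0.4687
Iter 3: z = -0.5940 + -1.0662i, |z|^2 = 1.4896
Iter 4: z = -1.5730 + 0.6266i, |z|^2 = 2.8669
Iter 5: z = 1.2927 + -2.6113i, |z|^2 = 8.4897
Escaped at iteration 5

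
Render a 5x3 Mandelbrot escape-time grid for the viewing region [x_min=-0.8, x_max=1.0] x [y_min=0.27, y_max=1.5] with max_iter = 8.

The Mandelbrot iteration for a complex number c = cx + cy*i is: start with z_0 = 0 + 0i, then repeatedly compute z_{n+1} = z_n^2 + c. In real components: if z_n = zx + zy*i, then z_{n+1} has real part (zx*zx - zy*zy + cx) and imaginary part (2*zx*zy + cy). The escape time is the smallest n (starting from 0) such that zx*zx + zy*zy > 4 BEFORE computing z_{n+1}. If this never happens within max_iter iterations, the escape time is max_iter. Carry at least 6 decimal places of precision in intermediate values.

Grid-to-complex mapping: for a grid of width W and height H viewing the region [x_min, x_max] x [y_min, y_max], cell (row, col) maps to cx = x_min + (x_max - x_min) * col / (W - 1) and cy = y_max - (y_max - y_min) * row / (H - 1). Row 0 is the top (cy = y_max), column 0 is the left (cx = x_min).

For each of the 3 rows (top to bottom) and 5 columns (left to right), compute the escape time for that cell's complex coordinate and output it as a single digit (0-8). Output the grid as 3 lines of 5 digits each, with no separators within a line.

(row=0, col=0): c = -0.8000 + 1.5000i → escape time 2
(row=0, col=1): c = -0.3500 + 1.5000i → escape time 2
(row=0, col=2): c = 0.1000 + 1.5000i → escape time 2
(row=0, col=3): c = 0.5500 + 1.5000i → escape time 2
(row=0, col=4): c = 1.0000 + 1.5000i → escape time 2
(row=1, col=0): c = -0.8000 + 0.8850i → escape time 4
(row=1, col=1): c = -0.3500 + 0.8850i → escape time 5
(row=1, col=2): c = 0.1000 + 0.8850i → escape time 5
(row=1, col=3): c = 0.5500 + 0.8850i → escape time 3
(row=1, col=4): c = 1.0000 + 0.8850i → escape time 2
(row=2, col=0): c = -0.8000 + 0.2700i → escape time 8
(row=2, col=1): c = -0.3500 + 0.2700i → escape time 8
(row=2, col=2): c = 0.1000 + 0.2700i → escape time 8
(row=2, col=3): c = 0.5500 + 0.2700i → escape time 4
(row=2, col=4): c = 1.0000 + 0.2700i → escape time 2

Answer: 22222
45532
88842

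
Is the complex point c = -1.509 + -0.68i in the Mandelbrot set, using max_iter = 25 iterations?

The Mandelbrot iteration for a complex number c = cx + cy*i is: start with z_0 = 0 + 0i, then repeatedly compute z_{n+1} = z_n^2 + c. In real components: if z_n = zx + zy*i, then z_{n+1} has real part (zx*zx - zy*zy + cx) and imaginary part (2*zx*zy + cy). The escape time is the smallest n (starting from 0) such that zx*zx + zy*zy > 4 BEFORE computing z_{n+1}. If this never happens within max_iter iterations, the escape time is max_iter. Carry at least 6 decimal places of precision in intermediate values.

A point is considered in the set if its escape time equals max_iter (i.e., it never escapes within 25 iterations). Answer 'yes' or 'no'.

z_0 = 0 + 0i, c = -1.5090 + -0.6800i
Iter 1: z = -1.5090 + -0.6800i, |z|^2 = 2.7395
Iter 2: z = 0.3057 + 1.3722i, |z|^2 = 1.9765
Iter 3: z = -3.2986 + 0.1589i, |z|^2 = 10.9060
Escaped at iteration 3

Answer: no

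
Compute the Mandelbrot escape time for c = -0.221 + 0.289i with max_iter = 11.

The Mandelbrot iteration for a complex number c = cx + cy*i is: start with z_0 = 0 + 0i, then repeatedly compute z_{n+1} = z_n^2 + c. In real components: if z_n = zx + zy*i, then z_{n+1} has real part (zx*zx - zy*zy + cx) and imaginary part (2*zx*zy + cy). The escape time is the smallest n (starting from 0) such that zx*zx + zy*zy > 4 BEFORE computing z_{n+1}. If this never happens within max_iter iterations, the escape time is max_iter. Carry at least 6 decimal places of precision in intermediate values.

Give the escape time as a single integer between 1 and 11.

z_0 = 0 + 0i, c = -0.2210 + 0.2890i
Iter 1: z = -0.2210 + 0.2890i, |z|^2 = 0.1324
Iter 2: z = -0.2557 + 0.1613i, |z|^2 = 0.0914
Iter 3: z = -0.1816 + 0.2065i, |z|^2 = 0.0756
Iter 4: z = -0.2307 + 0.2140i, |z|^2 = 0.0990
Iter 5: z = -0.2136 + 0.1903i, |z|^2 = 0.0818
Iter 6: z = -0.2116 + 0.2077i, |z|^2 = 0.0879
Iter 7: z = -0.2194 + 0.2011i, |z|^2 = 0.0886
Iter 8: z = -0.2133 + 0.2008i, |z|^2 = 0.0858
Iter 9: z = -0.2158 + 0.2033i, |z|^2 = 0.0879
Iter 10: z = -0.2158 + 0.2012i, |z|^2 = 0.0871

Answer: 11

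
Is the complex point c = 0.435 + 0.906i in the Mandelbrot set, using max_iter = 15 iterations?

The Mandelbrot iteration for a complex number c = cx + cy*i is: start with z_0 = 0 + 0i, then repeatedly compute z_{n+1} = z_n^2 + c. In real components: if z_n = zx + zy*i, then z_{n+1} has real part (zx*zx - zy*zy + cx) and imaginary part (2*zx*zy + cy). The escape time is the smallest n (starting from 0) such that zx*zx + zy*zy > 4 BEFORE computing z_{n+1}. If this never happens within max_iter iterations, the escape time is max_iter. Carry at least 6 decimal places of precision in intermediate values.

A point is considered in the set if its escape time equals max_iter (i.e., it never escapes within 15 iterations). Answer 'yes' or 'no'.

z_0 = 0 + 0i, c = 0.4350 + 0.9060i
Iter 1: z = 0.4350 + 0.9060i, |z|^2 = 1.0101
Iter 2: z = -0.1966 + 1.6942i, |z|^2 = 2.9090
Iter 3: z = -2.3967 + 0.2398i, |z|^2 = 5.8018
Escaped at iteration 3

Answer: no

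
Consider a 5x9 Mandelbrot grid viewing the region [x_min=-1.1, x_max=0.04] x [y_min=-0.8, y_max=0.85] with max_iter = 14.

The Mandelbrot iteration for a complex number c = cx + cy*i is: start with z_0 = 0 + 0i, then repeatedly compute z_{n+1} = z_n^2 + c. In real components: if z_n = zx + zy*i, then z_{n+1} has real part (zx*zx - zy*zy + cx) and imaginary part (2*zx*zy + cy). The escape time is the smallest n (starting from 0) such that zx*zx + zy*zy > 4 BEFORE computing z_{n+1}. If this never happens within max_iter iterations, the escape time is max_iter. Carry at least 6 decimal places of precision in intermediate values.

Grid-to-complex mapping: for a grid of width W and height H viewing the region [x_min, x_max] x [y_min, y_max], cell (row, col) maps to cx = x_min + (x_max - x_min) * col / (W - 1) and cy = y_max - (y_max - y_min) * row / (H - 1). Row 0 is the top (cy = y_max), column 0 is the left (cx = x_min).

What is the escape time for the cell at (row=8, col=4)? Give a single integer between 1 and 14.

z_0 = 0 + 0i, c = 0.0400 + -0.8000i
Iter 1: z = 0.0400 + -0.8000i, |z|^2 = 0.6416
Iter 2: z = -0.5984 + -0.8640i, |z|^2 = 1.1046
Iter 3: z = -0.3484 + 0.2340i, |z|^2 = 0.1762
Iter 4: z = 0.1066 + -0.9631i, |z|^2 = 0.9389
Iter 5: z = -0.8762 + -1.0054i, |z|^2 = 1.7784
Iter 6: z = -0.2031 + 0.9617i, |z|^2 = 0.9662
Iter 7: z = -0.8437 + -1.1907i, |z|^2 = 2.1294
Iter 8: z = -0.6659 + 1.2090i, |z|^2 = 1.9052
Iter 9: z = -0.9783 + -2.4102i, |z|^2 = 6.7663
Escaped at iteration 9

Answer: 9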